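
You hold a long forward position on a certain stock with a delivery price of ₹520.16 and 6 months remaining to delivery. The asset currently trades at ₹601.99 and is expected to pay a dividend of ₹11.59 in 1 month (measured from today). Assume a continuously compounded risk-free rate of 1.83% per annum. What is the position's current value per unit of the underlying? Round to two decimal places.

₹75.00

PV(remaining dividends) I = 11.59·e^(−0.0183·1/12) = 11.5723
Current forward F = (S − I)·e^(rT) = (601.99 − 11.5723)·e^(0.0183·6/12) = 590.4177 × 1.009192 = 595.8448
Value (long) = (F − K)·e^(−rT) = (595.8448 − 520.16) × 0.990892 = 74.9955
Value = ₹75.00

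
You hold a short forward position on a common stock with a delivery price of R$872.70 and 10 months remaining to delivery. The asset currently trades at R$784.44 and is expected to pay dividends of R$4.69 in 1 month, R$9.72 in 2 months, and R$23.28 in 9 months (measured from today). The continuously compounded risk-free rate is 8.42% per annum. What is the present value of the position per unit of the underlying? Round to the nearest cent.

PV(remaining dividends) I = 4.69·e^(−0.0842·1/12) + 9.72·e^(−0.0842·2/12) + 23.28·e^(−0.0842·9/12) = 36.0971
Current forward F = (S − I)·e^(rT) = (784.44 − 36.0971)·e^(0.0842·10/12) = 748.3429 × 1.072687 = 802.7377
Value (long) = (F − K)·e^(−rT) = (802.7377 − 872.70) × 0.932238 = -65.2215
Short position value = −(long value) = R$65.22

R$65.22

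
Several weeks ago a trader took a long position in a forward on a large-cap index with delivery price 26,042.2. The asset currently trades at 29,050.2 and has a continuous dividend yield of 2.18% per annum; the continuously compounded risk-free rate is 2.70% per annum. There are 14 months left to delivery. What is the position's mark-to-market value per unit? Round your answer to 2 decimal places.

3086.02

Current fair forward for the remaining 14 months: F = S·e^((r − q)·T), (r − q) = 0.0270 − 0.0218 = 0.0052
F = 29050.2 · e^(0.0052 × 14/12) = 29050.2 × 1.00608511 = 29226.9737
Value of long forward = (F − K)·e^(−rT) = (29226.9737 − 26042.2) · e^(−0.0270·14/12)
= 3184.7737 × 0.96899096 = 3086.02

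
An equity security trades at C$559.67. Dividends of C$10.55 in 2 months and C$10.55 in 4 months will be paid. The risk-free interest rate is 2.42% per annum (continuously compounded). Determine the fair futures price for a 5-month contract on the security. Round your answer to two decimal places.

PV(dividends) I = 10.55·e^(−0.0242·2/12) + 10.55·e^(−0.0242·4/12)
I = 10.5075 + 10.4652 = 20.9727
F = (S − I)·e^(rT) = (559.67 − 20.9727) · e^(0.0242·5/12)
= 538.6973 · e^0.010083 = 538.6973 × 1.010134 = C$544.16

C$544.16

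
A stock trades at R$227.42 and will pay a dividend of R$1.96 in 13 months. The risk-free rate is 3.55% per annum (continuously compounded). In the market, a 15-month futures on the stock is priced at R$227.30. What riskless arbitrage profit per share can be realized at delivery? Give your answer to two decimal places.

PV(dividends) I = 1.96·e^(−0.0355·13/12) = 1.8861
Fair futures F* = (S − I)·e^(rT) = (227.42 − 1.8861)·e^0.044375 = 225.5339 × 1.045374 = 235.7673
Market R$227.30 < fair 235.7673: forward underpriced → reverse cash-and-carry (short the stock, invest proceeds at r, pay the dividends, go long the forward).
Profit at T = |F_mkt − F*| = |227.30 − 235.7673| = R$8.47 per share

R$8.47 per share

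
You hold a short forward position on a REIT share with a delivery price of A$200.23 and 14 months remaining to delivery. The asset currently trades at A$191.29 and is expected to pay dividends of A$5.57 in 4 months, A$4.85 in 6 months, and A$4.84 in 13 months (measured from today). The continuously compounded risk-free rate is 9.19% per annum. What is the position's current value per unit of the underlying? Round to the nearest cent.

PV(remaining dividends) I = 5.57·e^(−0.0919·4/12) + 4.85·e^(−0.0919·6/12) + 4.84·e^(−0.0919·13/12) = 14.4155
Current forward F = (S − I)·e^(rT) = (191.29 − 14.4155)·e^(0.0919·14/12) = 176.8745 × 1.113175 = 196.8923
Value (long) = (F − K)·e^(−rT) = (196.8923 − 200.23) × 0.898331 = -2.9984
Short position value = −(long value) = A$3.00

A$3.00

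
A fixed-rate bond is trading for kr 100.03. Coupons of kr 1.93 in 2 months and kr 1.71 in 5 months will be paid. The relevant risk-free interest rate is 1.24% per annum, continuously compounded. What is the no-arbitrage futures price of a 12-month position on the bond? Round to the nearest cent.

PV(coupons) I = 1.93·e^(−0.0124·2/12) + 1.71·e^(−0.0124·5/12)
I = 1.9260 + 1.7012 = 3.6272
F = (S − I)·e^(rT) = (100.03 − 3.6272) · e^(0.0124·12/12)
= 96.4028 · e^0.012400 = 96.4028 × 1.012477 = kr 97.61

kr 97.61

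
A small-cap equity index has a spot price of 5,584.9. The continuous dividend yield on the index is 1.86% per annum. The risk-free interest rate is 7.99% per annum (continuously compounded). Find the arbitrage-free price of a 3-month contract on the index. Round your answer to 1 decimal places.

F = S·e^((r − q)T) = 5584.9 · e^((0.0799 − 0.0186) × 3/12)
= 5584.9 · e^0.015325 = 5584.9 × 1.015443
F = 5,671.1

5,671.1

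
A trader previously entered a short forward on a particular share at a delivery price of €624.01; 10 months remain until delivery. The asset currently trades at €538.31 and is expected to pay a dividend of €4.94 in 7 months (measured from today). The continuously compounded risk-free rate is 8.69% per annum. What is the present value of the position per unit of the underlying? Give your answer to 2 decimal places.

PV(remaining dividends) I = 4.94·e^(−0.0869·7/12) = 4.6958
Current forward F = (S − I)·e^(rT) = (538.31 − 4.6958)·e^(0.0869·10/12) = 533.6142 × 1.075103 = 573.6902
Value (long) = (F − K)·e^(−rT) = (573.6902 − 624.01) × 0.930143 = -46.8046
Short position value = −(long value) = €46.80

€46.80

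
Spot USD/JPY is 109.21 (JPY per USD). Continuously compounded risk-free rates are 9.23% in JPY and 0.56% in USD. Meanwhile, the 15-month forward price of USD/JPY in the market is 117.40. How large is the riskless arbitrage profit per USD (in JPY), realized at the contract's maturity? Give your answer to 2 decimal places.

Fair forward: F* = S·e^(carry·T), with carry = (r_JPY − r_USD) = 0.0923 − 0.0056 = 0.0867
F* = 109.21 · e^(0.0867 × 15/12) = 109.21 · e^0.108375 = 109.21 × 1.114466 = 121.7108
Market 117.40 < fair 121.7108: forward underpriced → reverse cash-and-carry (short spot, go long the forward).
At maturity, profit = |F_mkt − F*| = |117.40 − 121.7108| = 4.31 per USD (in JPY)

4.31 per USD (in JPY)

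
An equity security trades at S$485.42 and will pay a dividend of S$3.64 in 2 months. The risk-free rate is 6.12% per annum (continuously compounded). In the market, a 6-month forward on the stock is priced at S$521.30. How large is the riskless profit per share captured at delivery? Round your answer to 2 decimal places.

PV(dividends) I = 3.64·e^(−0.0612·2/12) = 3.6031
Fair forward F* = (S − I)·e^(rT) = (485.42 − 3.6031)·e^0.030600 = 481.8169 × 1.031073 = 496.7884
Market S$521.30 > fair 496.7884: forward overpriced → cash-and-carry (borrow at r, buy the stock and collect the dividends, short the forward).
Profit at T = |F_mkt − F*| = |521.30 − 496.7884| = S$24.51 per share

S$24.51 per share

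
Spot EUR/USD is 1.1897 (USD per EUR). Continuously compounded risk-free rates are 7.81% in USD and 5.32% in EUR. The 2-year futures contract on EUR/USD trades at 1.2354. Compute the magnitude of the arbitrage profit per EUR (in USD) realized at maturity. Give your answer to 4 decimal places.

0.0150 per EUR (in USD)

Fair futures: F* = S·e^(carry·T), with carry = (r_USD − r_EUR) = 0.0781 − 0.0532 = 0.0249
F* = 1.1897 · e^(0.0249 × 2) = 1.1897 · e^0.049800 = 1.1897 × 1.051061 = 1.2504
Market 1.2354 < fair 1.2504: forward underpriced → reverse cash-and-carry (short spot, go long the forward).
At maturity, profit = |F_mkt − F*| = |1.2354 − 1.2504| = 0.0150 per EUR (in USD)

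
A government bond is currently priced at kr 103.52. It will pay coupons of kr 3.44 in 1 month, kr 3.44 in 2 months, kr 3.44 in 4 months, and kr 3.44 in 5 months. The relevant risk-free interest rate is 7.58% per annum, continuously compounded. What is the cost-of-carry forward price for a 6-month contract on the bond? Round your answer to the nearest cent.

PV(coupons) I = 3.44·e^(−0.0758·1/12) + 3.44·e^(−0.0758·2/12) + 3.44·e^(−0.0758·4/12) + 3.44·e^(−0.0758·5/12)
I = 3.4183 + 3.3968 + 3.3542 + 3.3331 = 13.5024
F = (S − I)·e^(rT) = (103.52 − 13.5024) · e^(0.0758·6/12)
= 90.0176 · e^0.037900 = 90.0176 × 1.038627 = kr 93.49

kr 93.49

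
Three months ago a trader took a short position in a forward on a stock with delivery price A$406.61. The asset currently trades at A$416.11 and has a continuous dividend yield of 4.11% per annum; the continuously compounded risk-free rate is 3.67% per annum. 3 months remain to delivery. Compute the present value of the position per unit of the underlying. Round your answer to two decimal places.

-A$8.96

Current fair forward for the remaining 3 months: F = S·e^((r − q)·T), (r − q) = 0.0367 − 0.0411 = -0.0044
F = 416.11 · e^(-0.0044 × 3/12) = 416.11 × 0.998901 = 415.6527
Value of long forward = (F − K)·e^(−rT) = (415.6527 − 406.61) · e^(−0.0367·3/12)
= 9.0427 × 0.990867 = 8.96
Short position value = −(long value) = -A$8.96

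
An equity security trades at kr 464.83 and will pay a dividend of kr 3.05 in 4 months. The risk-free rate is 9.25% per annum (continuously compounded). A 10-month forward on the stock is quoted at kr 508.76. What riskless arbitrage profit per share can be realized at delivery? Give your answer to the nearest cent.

kr 9.88 per share

PV(dividends) I = 3.05·e^(−0.0925·4/12) = 2.9574
Fair forward F* = (S − I)·e^(rT) = (464.83 − 2.9574)·e^0.077083 = 461.8726 × 1.080132 = 498.8834
Market kr 508.76 > fair 498.8834: forward overpriced → cash-and-carry (borrow at r, buy the stock and collect the dividends, short the forward).
Profit at T = |F_mkt − F*| = |508.76 − 498.8834| = kr 9.88 per share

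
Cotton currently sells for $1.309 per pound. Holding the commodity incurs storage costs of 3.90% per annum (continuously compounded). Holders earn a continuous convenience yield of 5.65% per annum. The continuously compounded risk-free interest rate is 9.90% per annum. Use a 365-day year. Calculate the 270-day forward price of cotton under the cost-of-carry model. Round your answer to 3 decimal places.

$1.390 per pound

Net carry = r + u − y = 0.0990 + 0.0390 − 0.0565 = 0.0815
F = S·e^((r+u−y)T) = 1.309 · e^(0.0815 × 270/365) = 1.309 · e^0.060288
= 1.309 × 1.062142 = $1.390 per pound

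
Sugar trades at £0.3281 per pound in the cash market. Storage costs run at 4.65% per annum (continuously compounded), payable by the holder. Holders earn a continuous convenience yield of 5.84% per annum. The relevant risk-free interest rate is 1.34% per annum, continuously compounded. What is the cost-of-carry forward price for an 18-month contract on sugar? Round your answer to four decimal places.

£0.3288 per pound

Net carry = r + u − y = 0.0134 + 0.0465 − 0.0584 = 0.0015
F = S·e^((r+u−y)T) = 0.3281 · e^(0.0015 × 18/12) = 0.3281 · e^0.002250
= 0.3281 × 1.002253 = £0.3288 per pound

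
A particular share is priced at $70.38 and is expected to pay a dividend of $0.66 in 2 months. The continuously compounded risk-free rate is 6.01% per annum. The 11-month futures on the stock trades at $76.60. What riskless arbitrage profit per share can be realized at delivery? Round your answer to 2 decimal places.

PV(dividends) I = 0.66·e^(−0.0601·2/12) = 0.6534
Fair futures F* = (S − I)·e^(rT) = (70.38 − 0.6534)·e^0.055092 = 69.7266 × 1.056638 = 73.6758
Market $76.60 > fair 73.6758: forward overpriced → cash-and-carry (borrow at r, buy the stock and collect the dividends, short the forward).
Profit at T = |F_mkt − F*| = |76.60 − 73.6758| = $2.92 per share

$2.92 per share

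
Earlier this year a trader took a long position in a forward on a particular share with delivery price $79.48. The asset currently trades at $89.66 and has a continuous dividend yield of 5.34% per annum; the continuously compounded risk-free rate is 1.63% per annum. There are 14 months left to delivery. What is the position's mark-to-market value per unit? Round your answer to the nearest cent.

$6.26

Current fair forward for the remaining 14 months: F = S·e^((r − q)·T), (r − q) = 0.0163 − 0.0534 = -0.0371
F = 89.66 · e^(-0.0371 × 14/12) = 89.66 × 0.957640 = 85.8620
Value of long forward = (F − K)·e^(−rT) = (85.8620 − 79.48) · e^(−0.0163·14/12)
= 6.3820 × 0.981163 = 6.26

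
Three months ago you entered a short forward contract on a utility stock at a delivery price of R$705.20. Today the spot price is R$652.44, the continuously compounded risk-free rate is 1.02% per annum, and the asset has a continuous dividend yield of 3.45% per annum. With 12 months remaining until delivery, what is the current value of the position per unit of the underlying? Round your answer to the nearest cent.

Current fair forward for the remaining 12 months: F = S·e^((r − q)·T), (r − q) = 0.0102 − 0.0345 = -0.0243
F = 652.44 · e^(-0.0243 × 12/12) = 652.44 × 0.975993 = 636.7769
Value of long forward = (F − K)·e^(−rT) = (636.7769 − 705.20) · e^(−0.0102·12/12)
= -68.4231 × 0.989852 = -67.73
Short position value = −(long value) = R$67.73

R$67.73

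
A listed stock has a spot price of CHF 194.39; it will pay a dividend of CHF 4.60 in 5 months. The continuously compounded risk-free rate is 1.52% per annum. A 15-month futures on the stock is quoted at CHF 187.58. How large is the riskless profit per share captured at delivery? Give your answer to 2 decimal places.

CHF 5.88 per share

PV(dividends) I = 4.60·e^(−0.0152·5/12) = 4.5710
Fair futures F* = (S − I)·e^(rT) = (194.39 − 4.5710)·e^0.019000 = 189.8190 × 1.019182 = 193.4601
Market CHF 187.58 < fair 193.4601: forward underpriced → reverse cash-and-carry (short the stock, invest proceeds at r, pay the dividends, go long the forward).
Profit at T = |F_mkt − F*| = |187.58 − 193.4601| = CHF 5.88 per share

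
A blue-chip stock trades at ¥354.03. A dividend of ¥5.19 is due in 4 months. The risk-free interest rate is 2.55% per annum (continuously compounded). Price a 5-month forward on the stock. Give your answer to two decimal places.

¥352.61

PV(dividends) I = 5.19·e^(−0.0255·4/12)
I = 5.1461
F = (S − I)·e^(rT) = (354.03 − 5.1461) · e^(0.0255·5/12)
= 348.8839 · e^0.010625 = 348.8839 × 1.010682 = ¥352.61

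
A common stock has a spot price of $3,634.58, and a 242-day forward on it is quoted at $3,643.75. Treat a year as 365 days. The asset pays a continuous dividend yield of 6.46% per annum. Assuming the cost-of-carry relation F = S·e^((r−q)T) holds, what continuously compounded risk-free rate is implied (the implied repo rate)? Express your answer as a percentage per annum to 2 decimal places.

6.84%

From F = S·e^((r−q)T): (r − q) = ln(F/S)/T
ln(3643.75/3634.58) = ln(1.002523) = 0.002520
(r − q) = 0.002520 / (242/365) = 0.003801
r = ln(F/S)/T + q = 0.003801 + 0.0646 = 0.068401
r = 6.84%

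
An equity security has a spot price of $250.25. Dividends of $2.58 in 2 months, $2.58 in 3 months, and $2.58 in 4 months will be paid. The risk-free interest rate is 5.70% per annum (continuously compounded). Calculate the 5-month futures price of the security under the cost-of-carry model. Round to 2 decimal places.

$248.45

PV(dividends) I = 2.58·e^(−0.0570·2/12) + 2.58·e^(−0.0570·3/12) + 2.58·e^(−0.0570·4/12)
I = 2.5556 + 2.5435 + 2.5314 = 7.6305
F = (S − I)·e^(rT) = (250.25 − 7.6305) · e^(0.0570·5/12)
= 242.6195 · e^0.023750 = 242.6195 × 1.024034 = $248.45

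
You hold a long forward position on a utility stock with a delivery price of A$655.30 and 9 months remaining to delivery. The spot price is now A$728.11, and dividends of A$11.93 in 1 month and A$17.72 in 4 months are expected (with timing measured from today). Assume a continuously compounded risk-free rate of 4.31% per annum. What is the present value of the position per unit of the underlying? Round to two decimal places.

A$64.30

PV(remaining dividends) I = 11.93·e^(−0.0431·1/12) + 17.72·e^(−0.0431·4/12) = 29.3545
Current forward F = (S − I)·e^(rT) = (728.11 − 29.3545)·e^(0.0431·9/12) = 698.7555 × 1.032853 = 721.7117
Value (long) = (F − K)·e^(−rT) = (721.7117 − 655.30) × 0.968192 = 64.2993
Value = A$64.30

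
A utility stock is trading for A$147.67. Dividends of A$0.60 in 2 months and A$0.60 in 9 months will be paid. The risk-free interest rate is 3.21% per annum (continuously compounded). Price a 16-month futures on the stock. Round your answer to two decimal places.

A$152.89

PV(dividends) I = 0.60·e^(−0.0321·2/12) + 0.60·e^(−0.0321·9/12)
I = 0.5968 + 0.5857 = 1.1825
F = (S − I)·e^(rT) = (147.67 − 1.1825) · e^(0.0321·16/12)
= 146.4875 · e^0.042800 = 146.4875 × 1.043729 = A$152.89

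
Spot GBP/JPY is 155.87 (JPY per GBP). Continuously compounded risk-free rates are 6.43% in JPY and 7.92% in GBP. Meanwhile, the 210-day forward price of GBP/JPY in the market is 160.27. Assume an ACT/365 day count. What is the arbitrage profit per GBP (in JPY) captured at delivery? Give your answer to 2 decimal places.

5.73 per GBP (in JPY)

Fair forward: F* = S·e^(carry·T), with carry = (r_JPY − r_GBP) = 0.0643 − 0.0792 = -0.0149
F* = 155.87 · e^(-0.0149 × 210/365) = 155.87 · e^-0.008573 = 155.87 × 0.991464 = 154.5395
Market 160.27 > fair 154.5395: forward overpriced → cash-and-carry (buy spot, short the forward).
At maturity, profit = |F_mkt − F*| = |160.27 − 154.5395| = 5.73 per GBP (in JPY)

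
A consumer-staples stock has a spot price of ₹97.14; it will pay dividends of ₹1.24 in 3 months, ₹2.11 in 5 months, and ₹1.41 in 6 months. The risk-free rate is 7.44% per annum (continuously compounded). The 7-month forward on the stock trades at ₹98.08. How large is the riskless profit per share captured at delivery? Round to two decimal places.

₹1.46 per share

PV(dividends) I = 1.24·e^(−0.0744·3/12) + 2.11·e^(−0.0744·5/12) + 1.41·e^(−0.0744·6/12) = 4.6213
Fair forward F* = (S − I)·e^(rT) = (97.14 − 4.6213)·e^0.043400 = 92.5187 × 1.044356 = 96.6225
Market ₹98.08 > fair 96.6225: forward overpriced → cash-and-carry (borrow at r, buy the stock and collect the dividends, short the forward).
Profit at T = |F_mkt − F*| = |98.08 − 96.6225| = ₹1.46 per share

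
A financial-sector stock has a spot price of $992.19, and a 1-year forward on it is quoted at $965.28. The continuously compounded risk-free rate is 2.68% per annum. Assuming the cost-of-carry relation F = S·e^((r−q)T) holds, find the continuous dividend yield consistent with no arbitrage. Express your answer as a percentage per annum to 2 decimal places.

From F = S·e^((r−q)T): (r − q) = ln(F/S)/T
ln(965.28/992.19) = ln(0.972878) = -0.027497
(r − q) = -0.027497 / (1) = -0.027497
q = r − ln(F/S)/T = 0.0268 + 0.027497 = 0.054297
q = 5.43%

5.43%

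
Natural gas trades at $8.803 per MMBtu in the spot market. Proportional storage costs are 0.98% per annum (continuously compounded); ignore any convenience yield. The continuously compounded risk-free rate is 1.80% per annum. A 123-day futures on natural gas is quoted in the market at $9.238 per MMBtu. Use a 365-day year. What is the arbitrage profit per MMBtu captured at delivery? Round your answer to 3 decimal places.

Fair futures: F* = S·e^(carry·T), with carry = (r + u) = 0.0180 + 0.0098 = 0.0278
F* = 8.803 · e^(0.0278 × 123/365) = 8.803 · e^0.009368 = 8.803 × 1.009412 = $8.8859
Market $9.238 > fair $8.8859: forward overpriced → cash-and-carry (buy spot, short the forward).
At maturity, profit = |F_mkt − F*| = |9.238 − 8.8859| = $0.352 per MMBtu

$0.352 per MMBtu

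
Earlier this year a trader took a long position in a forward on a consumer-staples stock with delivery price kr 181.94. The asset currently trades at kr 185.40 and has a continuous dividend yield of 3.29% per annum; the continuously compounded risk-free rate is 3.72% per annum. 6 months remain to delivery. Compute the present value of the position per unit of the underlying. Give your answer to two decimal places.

kr 3.79

Current fair forward for the remaining 6 months: F = S·e^((r − q)·T), (r − q) = 0.0372 − 0.0329 = 0.0043
F = 185.40 · e^(0.0043 × 6/12) = 185.40 × 1.002152 = 185.7990
Value of long forward = (F − K)·e^(−rT) = (185.7990 − 181.94) · e^(−0.0372·6/12)
= 3.8590 × 0.981572 = 3.79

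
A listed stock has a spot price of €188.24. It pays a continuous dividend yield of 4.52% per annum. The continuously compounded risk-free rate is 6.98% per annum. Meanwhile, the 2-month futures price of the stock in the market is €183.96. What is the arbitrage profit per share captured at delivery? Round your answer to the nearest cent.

Fair futures: F* = S·e^(carry·T), with carry = (r − q) = 0.0698 − 0.0452 = 0.0246
F* = 188.24 · e^(0.0246 × 2/12) = 188.24 · e^0.004100 = 188.24 × 1.004108 = €189.0133
Market €183.96 < fair €189.0133: forward underpriced → reverse cash-and-carry (short spot, go long the forward).
At maturity, profit = |F_mkt − F*| = |183.96 − 189.0133| = €5.05 per share

€5.05 per share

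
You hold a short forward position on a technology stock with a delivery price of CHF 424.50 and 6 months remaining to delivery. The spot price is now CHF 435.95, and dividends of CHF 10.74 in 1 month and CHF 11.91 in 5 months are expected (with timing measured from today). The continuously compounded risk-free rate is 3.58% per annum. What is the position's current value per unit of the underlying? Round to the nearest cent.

CHF 3.46

PV(remaining dividends) I = 10.74·e^(−0.0358·1/12) + 11.91·e^(−0.0358·5/12) = 22.4417
Current forward F = (S − I)·e^(rT) = (435.95 − 22.4417)·e^(0.0358·6/12) = 413.5083 × 1.018061 = 420.9767
Value (long) = (F − K)·e^(−rT) = (420.9767 − 424.50) × 0.982259 = -3.4608
Short position value = −(long value) = CHF 3.46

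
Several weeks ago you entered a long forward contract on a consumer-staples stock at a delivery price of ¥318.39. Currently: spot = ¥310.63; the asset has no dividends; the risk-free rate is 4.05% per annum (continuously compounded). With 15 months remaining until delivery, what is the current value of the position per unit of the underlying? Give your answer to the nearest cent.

¥7.96

Current fair forward for the remaining 15 months: F = S·e^(r·T), r = 0.0405
F = 310.63 · e^(0.0405 × 15/12) = 310.63 × 1.051928 = 326.7604
Value of long forward = (F − K)·e^(−rT) = (326.7604 − 318.39) · e^(−0.0405·15/12)
= 8.3704 × 0.950635 = 7.96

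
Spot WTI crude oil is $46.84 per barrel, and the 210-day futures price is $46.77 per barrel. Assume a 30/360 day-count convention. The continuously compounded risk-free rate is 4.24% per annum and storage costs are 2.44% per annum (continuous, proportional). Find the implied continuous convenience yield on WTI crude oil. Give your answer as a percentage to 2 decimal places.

F = S·e^((r+u−y)T) ⇒ (r+u−y) = ln(F/S)/T
ln(46.77/46.84) = -0.001496; /T ⇒ -0.002565
y = r + u − ln(F/S)/T = 0.0424 + 0.0244 + 0.002565 = 0.069365
y = 6.94%

6.94%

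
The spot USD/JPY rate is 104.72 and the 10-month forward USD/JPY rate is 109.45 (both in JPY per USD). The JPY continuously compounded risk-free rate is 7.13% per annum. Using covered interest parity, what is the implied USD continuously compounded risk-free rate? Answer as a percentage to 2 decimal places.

F = S·e^((r_JPY − r_USD)T) ⇒ r_USD = r_JPY − ln(F/S)/T
ln(109.45/104.72) = 0.044178; /(10/12) = 0.053014
r_USD = 0.0713 − 0.053014 = 0.018286
r_USD = 1.83%

1.83%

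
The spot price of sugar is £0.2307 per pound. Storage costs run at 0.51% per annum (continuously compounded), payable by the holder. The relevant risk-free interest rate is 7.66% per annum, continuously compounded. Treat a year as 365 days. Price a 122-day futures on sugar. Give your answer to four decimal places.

£0.2371 per pound

Net carry = r + u − y = 0.0766 + 0.0051 − 0.0000 = 0.0817
F = S·e^((r+u−y)T) = 0.2307 · e^(0.0817 × 122/365) = 0.2307 · e^0.027308
= 0.2307 × 1.027684 = £0.2371 per pound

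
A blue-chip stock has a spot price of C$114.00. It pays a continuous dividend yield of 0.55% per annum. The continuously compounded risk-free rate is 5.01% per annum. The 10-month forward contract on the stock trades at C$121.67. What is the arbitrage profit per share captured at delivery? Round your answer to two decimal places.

Fair forward: F* = S·e^(carry·T), with carry = (r − q) = 0.0501 − 0.0055 = 0.0446
F* = 114.00 · e^(0.0446 × 10/12) = 114.00 · e^0.037167 = 114.00 × 1.037866 = C$118.3167
Market C$121.67 > fair C$118.3167: forward overpriced → cash-and-carry (buy spot, short the forward).
At maturity, profit = |F_mkt − F*| = |121.67 − 118.3167| = C$3.35 per share

C$3.35 per share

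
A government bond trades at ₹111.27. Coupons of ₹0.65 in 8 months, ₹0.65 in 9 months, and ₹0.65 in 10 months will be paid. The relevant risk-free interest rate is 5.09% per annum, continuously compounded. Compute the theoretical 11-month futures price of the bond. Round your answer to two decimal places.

₹114.62

PV(coupons) I = 0.65·e^(−0.0509·8/12) + 0.65·e^(−0.0509·9/12) + 0.65·e^(−0.0509·10/12)
I = 0.6283 + 0.6257 + 0.6230 = 1.8770
F = (S − I)·e^(rT) = (111.27 − 1.8770) · e^(0.0509·11/12)
= 109.3930 · e^0.046658 = 109.3930 × 1.047764 = ₹114.62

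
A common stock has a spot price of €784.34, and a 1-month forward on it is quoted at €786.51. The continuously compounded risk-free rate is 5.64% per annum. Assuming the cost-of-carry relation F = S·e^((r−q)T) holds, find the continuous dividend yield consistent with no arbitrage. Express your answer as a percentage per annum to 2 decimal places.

2.32%

From F = S·e^((r−q)T): (r − q) = ln(F/S)/T
ln(786.51/784.34) = ln(1.002767) = 0.002763
(r − q) = 0.002763 / (1/12) = 0.033156
q = r − ln(F/S)/T = 0.0564 − 0.033156 = 0.023244
q = 2.32%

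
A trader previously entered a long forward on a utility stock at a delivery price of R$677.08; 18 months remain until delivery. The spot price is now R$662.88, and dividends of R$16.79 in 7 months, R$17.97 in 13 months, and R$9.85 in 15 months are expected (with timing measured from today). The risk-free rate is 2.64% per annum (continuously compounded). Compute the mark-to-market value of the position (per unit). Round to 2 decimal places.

-R$31.44

PV(remaining dividends) I = 16.79·e^(−0.0264·7/12) + 17.97·e^(−0.0264·13/12) + 9.85·e^(−0.0264·15/12) = 43.5270
Current forward F = (S − I)·e^(rT) = (662.88 − 43.5270)·e^(0.0264·18/12) = 619.3530 × 1.040395 = 644.3718
Value (long) = (F − K)·e^(−rT) = (644.3718 − 677.08) × 0.961174 = -31.4383
Value = -R$31.44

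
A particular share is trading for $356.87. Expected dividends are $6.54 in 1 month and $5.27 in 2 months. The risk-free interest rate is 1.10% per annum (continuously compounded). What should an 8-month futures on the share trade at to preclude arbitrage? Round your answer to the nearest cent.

$347.62

PV(dividends) I = 6.54·e^(−0.0110·1/12) + 5.27·e^(−0.0110·2/12)
I = 6.5340 + 5.2603 = 11.7943
F = (S − I)·e^(rT) = (356.87 − 11.7943) · e^(0.0110·8/12)
= 345.0757 · e^0.007333 = 345.0757 × 1.007360 = $347.62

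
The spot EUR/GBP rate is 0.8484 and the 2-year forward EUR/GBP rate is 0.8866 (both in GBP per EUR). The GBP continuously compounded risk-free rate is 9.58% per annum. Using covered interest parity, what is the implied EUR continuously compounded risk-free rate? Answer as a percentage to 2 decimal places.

F = S·e^((r_GBP − r_EUR)T) ⇒ r_EUR = r_GBP − ln(F/S)/T
ln(0.8866/0.8484) = 0.044042; /(2) = 0.022021
r_EUR = 0.0958 − 0.022021 = 0.073779
r_EUR = 7.38%

7.38%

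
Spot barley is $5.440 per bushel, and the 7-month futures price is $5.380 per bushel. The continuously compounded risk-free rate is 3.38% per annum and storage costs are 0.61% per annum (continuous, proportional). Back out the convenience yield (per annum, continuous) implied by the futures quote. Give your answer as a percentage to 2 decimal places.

5.89%

F = S·e^((r+u−y)T) ⇒ (r+u−y) = ln(F/S)/T
ln(5.380/5.440) = -0.011091; /T ⇒ -0.019013
y = r + u − ln(F/S)/T = 0.0338 + 0.0061 + 0.019013 = 0.058913
y = 5.89%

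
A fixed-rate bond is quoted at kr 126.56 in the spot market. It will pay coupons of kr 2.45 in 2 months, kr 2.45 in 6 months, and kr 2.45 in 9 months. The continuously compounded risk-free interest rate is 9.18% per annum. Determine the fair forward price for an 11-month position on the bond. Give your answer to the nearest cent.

kr 130.01

PV(coupons) I = 2.45·e^(−0.0918·2/12) + 2.45·e^(−0.0918·6/12) + 2.45·e^(−0.0918·9/12)
I = 2.4128 + 2.3401 + 2.2870 = 7.0399
F = (S − I)·e^(rT) = (126.56 − 7.0399) · e^(0.0918·11/12)
= 119.5201 · e^0.084150 = 119.5201 × 1.087792 = kr 130.01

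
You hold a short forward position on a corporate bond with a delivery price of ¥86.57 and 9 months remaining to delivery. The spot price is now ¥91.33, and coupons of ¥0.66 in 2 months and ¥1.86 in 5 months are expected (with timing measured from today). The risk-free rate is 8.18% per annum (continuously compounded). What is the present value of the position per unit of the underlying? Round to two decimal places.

-¥7.46

PV(remaining coupons) I = 0.66·e^(−0.0818·2/12) + 1.86·e^(−0.0818·5/12) = 2.4487
Current forward F = (S − I)·e^(rT) = (91.33 − 2.4487)·e^(0.0818·9/12) = 88.8813 × 1.063271 = 94.5049
Value (long) = (F − K)·e^(−rT) = (94.5049 − 86.57) × 0.940494 = 7.4627
Short position value = −(long value) = -¥7.46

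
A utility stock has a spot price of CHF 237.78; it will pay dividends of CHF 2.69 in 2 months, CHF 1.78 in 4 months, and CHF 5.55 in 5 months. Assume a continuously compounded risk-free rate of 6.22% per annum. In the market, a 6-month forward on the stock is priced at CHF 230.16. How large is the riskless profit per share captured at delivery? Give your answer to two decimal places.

PV(dividends) I = 2.69·e^(−0.0622·2/12) + 1.78·e^(−0.0622·4/12) + 5.55·e^(−0.0622·5/12) = 9.8137
Fair forward F* = (S − I)·e^(rT) = (237.78 − 9.8137)·e^0.031100 = 227.9663 × 1.031589 = 235.1675
Market CHF 230.16 < fair 235.1675: forward underpriced → reverse cash-and-carry (short the stock, invest proceeds at r, pay the dividends, go long the forward).
Profit at T = |F_mkt − F*| = |230.16 − 235.1675| = CHF 5.01 per share

CHF 5.01 per share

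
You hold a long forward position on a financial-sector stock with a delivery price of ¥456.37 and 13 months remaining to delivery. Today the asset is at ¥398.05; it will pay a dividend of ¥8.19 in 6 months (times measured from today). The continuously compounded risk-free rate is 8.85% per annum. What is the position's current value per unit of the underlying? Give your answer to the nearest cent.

PV(remaining dividends) I = 8.19·e^(−0.0885·6/12) = 7.8355
Current forward F = (S − I)·e^(rT) = (398.05 − 7.8355)·e^(0.0885·13/12) = 390.2145 × 1.100621 = 429.4783
Value (long) = (F − K)·e^(−rT) = (429.4783 − 456.37) × 0.908578 = -24.4332
Value = -¥24.43

-¥24.43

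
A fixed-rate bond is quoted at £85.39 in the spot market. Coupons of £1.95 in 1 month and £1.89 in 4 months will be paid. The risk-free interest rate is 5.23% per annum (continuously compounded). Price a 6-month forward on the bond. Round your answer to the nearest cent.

£83.75

PV(coupons) I = 1.95·e^(−0.0523·1/12) + 1.89·e^(−0.0523·4/12)
I = 1.9415 + 1.8573 = 3.7988
F = (S − I)·e^(rT) = (85.39 − 3.7988) · e^(0.0523·6/12)
= 81.5912 · e^0.026150 = 81.5912 × 1.026495 = £83.75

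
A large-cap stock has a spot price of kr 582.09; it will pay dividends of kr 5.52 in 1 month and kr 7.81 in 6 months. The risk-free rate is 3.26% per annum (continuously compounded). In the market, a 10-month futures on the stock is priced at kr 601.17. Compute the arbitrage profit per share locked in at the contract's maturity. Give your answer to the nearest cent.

PV(dividends) I = 5.52·e^(−0.0326·1/12) + 7.81·e^(−0.0326·6/12) = 13.1888
Fair futures F* = (S − I)·e^(rT) = (582.09 − 13.1888)·e^0.027167 = 568.9012 × 1.027539 = 584.5682
Market kr 601.17 > fair 584.5682: forward overpriced → cash-and-carry (borrow at r, buy the stock and collect the dividends, short the forward).
Profit at T = |F_mkt − F*| = |601.17 − 584.5682| = kr 16.60 per share

kr 16.60 per share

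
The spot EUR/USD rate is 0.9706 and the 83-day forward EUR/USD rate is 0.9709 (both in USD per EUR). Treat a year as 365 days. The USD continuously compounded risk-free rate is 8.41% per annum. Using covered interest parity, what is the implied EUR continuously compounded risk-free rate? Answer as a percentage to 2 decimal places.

F = S·e^((r_USD − r_EUR)T) ⇒ r_EUR = r_USD − ln(F/S)/T
ln(0.9709/0.9706) = 0.000309; /(83/365) = 0.001359
r_EUR = 0.0841 − 0.001359 = 0.082741
r_EUR = 8.27%

8.27%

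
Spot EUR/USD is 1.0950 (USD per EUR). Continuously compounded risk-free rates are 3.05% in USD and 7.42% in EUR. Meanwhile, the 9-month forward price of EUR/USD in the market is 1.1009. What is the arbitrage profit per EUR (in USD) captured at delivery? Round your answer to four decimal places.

Fair forward: F* = S·e^(carry·T), with carry = (r_USD − r_EUR) = 0.0305 − 0.0742 = -0.0437
F* = 1.0950 · e^(-0.0437 × 9/12) = 1.0950 · e^-0.032775 = 1.0950 × 0.967756 = 1.0597
Market 1.1009 > fair 1.0597: forward overpriced → cash-and-carry (buy spot, short the forward).
At maturity, profit = |F_mkt − F*| = |1.1009 − 1.0597| = 0.0412 per EUR (in USD)

0.0412 per EUR (in USD)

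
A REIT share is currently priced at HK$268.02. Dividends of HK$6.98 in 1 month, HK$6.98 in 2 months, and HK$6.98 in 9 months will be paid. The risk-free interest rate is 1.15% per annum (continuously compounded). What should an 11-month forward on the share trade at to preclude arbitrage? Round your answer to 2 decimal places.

PV(dividends) I = 6.98·e^(−0.0115·1/12) + 6.98·e^(−0.0115·2/12) + 6.98·e^(−0.0115·9/12)
I = 6.9733 + 6.9666 + 6.9201 = 20.8600
F = (S − I)·e^(rT) = (268.02 − 20.8600) · e^(0.0115·11/12)
= 247.1600 · e^0.010542 = 247.1600 × 1.010598 = HK$249.78

HK$249.78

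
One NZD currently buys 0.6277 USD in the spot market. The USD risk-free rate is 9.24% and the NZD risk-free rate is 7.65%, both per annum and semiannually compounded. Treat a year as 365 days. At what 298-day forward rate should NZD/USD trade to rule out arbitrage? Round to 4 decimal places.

By covered interest parity, F = S · (1+r_USD/2)^(2T) / (1+r_NZD/2)^(2T)
= 0.6277 × 1.076536 / 1.063210 = 0.6277 × 1.012534
F = 0.6356 USD per NZD

0.6356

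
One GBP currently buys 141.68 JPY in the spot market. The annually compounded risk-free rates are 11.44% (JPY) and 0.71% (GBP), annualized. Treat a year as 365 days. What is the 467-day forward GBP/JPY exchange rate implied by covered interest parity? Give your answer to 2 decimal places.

161.27

By covered interest parity, F = S · (1+r_JPY)^T / (1+r_GBP)^T
= 141.68 × 1.148648 / 1.009093 = 141.68 × 1.138297
F = 161.27 JPY per GBP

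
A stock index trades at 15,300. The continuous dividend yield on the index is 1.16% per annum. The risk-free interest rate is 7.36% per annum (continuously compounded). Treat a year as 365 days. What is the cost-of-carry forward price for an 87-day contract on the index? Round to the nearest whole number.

F = S·e^((r − q)T) = 15300 · e^((0.0736 − 0.0116) × 87/365)
= 15300 · e^0.014778 = 15300 × 1.014888
F = 15,528

15,528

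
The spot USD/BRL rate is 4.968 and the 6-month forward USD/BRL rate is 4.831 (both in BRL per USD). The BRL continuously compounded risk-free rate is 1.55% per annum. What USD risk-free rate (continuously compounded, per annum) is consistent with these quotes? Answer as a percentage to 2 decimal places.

7.14%

F = S·e^((r_BRL − r_USD)T) ⇒ r_USD = r_BRL − ln(F/S)/T
ln(4.831/4.968) = -0.027964; /(6/12) = -0.055928
r_USD = 0.0155 + 0.055928 = 0.071428
r_USD = 7.14%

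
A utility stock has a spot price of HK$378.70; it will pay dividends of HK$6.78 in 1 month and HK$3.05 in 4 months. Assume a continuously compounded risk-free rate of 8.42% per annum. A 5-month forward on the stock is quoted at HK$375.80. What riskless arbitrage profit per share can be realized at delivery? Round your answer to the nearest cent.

HK$6.38 per share

PV(dividends) I = 6.78·e^(−0.0842·1/12) + 3.05·e^(−0.0842·4/12) = 9.6982
Fair forward F* = (S − I)·e^(rT) = (378.70 − 9.6982)·e^0.035083 = 369.0018 × 1.035706 = 382.1774
Market HK$375.80 < fair 382.1774: forward underpriced → reverse cash-and-carry (short the stock, invest proceeds at r, pay the dividends, go long the forward).
Profit at T = |F_mkt − F*| = |375.80 − 382.1774| = HK$6.38 per share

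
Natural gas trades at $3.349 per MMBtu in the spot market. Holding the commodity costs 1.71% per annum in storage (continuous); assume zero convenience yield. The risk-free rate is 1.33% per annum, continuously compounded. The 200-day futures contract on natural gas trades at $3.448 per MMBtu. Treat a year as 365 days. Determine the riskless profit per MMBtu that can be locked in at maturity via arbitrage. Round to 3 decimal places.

$0.043 per MMBtu

Fair futures: F* = S·e^(carry·T), with carry = (r + u) = 0.0133 + 0.0171 = 0.0304
F* = 3.349 · e^(0.0304 × 200/365) = 3.349 · e^0.016658 = 3.349 × 1.016798 = $3.4053
Market $3.448 > fair $3.4053: forward overpriced → cash-and-carry (buy spot, short the forward).
At maturity, profit = |F_mkt − F*| = |3.448 − 3.4053| = $0.043 per MMBtu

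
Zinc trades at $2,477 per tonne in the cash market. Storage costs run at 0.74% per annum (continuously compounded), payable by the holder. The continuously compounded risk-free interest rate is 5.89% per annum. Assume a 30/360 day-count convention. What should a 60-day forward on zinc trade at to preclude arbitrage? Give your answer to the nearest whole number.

$2,505 per tonne

Net carry = r + u − y = 0.0589 + 0.0074 − 0.0000 = 0.0663
F = S·e^((r+u−y)T) = 2477 · e^(0.0663 × 60/360) = 2477 · e^0.011050
= 2477 × 1.011111 = $2,505 per tonne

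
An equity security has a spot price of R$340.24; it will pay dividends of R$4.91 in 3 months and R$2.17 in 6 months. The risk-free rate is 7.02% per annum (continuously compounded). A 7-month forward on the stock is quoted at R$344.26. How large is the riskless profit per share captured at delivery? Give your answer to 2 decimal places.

R$2.99 per share

PV(dividends) I = 4.91·e^(−0.0702·3/12) + 2.17·e^(−0.0702·6/12) = 6.9197
Fair forward F* = (S − I)·e^(rT) = (340.24 − 6.9197)·e^0.040950 = 333.3203 × 1.041800 = 347.2531
Market R$344.26 < fair 347.2531: forward underpriced → reverse cash-and-carry (short the stock, invest proceeds at r, pay the dividends, go long the forward).
Profit at T = |F_mkt − F*| = |344.26 − 347.2531| = R$2.99 per share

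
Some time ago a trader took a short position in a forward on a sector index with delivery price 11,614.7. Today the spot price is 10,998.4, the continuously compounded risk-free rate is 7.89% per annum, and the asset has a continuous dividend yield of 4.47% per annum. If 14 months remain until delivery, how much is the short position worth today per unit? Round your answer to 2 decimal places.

153.77

Current fair forward for the remaining 14 months: F = S·e^((r − q)·T), (r − q) = 0.0789 − 0.0447 = 0.0342
F = 10998.4 · e^(0.0342 × 14/12) = 10998.4 × 1.04070670 = 11446.1086
Value of long forward = (F − K)·e^(−rT) = (11446.1086 − 11614.7) · e^(−0.0789·14/12)
= -168.5914 × 0.91205955 = -153.77
Short position value = −(long value) = 153.77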